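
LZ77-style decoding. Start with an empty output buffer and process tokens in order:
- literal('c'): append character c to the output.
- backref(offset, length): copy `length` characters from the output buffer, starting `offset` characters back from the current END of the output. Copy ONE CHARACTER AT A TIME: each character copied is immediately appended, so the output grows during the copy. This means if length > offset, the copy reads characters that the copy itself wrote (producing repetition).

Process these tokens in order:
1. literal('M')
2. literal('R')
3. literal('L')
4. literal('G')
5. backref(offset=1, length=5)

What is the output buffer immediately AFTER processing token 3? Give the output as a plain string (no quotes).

Answer: MRL

Derivation:
Token 1: literal('M'). Output: "M"
Token 2: literal('R'). Output: "MR"
Token 3: literal('L'). Output: "MRL"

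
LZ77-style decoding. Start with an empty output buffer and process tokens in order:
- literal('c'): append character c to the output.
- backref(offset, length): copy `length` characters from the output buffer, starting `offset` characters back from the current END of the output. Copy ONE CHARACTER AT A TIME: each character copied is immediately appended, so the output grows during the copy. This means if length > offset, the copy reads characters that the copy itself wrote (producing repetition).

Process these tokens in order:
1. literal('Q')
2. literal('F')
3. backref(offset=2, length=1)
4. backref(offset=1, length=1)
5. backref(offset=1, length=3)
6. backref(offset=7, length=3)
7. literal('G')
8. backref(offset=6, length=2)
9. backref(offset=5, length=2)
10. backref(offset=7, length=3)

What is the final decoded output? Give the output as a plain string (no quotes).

Token 1: literal('Q'). Output: "Q"
Token 2: literal('F'). Output: "QF"
Token 3: backref(off=2, len=1). Copied 'Q' from pos 0. Output: "QFQ"
Token 4: backref(off=1, len=1). Copied 'Q' from pos 2. Output: "QFQQ"
Token 5: backref(off=1, len=3) (overlapping!). Copied 'QQQ' from pos 3. Output: "QFQQQQQ"
Token 6: backref(off=7, len=3). Copied 'QFQ' from pos 0. Output: "QFQQQQQQFQ"
Token 7: literal('G'). Output: "QFQQQQQQFQG"
Token 8: backref(off=6, len=2). Copied 'QQ' from pos 5. Output: "QFQQQQQQFQGQQ"
Token 9: backref(off=5, len=2). Copied 'FQ' from pos 8. Output: "QFQQQQQQFQGQQFQ"
Token 10: backref(off=7, len=3). Copied 'FQG' from pos 8. Output: "QFQQQQQQFQGQQFQFQG"

Answer: QFQQQQQQFQGQQFQFQG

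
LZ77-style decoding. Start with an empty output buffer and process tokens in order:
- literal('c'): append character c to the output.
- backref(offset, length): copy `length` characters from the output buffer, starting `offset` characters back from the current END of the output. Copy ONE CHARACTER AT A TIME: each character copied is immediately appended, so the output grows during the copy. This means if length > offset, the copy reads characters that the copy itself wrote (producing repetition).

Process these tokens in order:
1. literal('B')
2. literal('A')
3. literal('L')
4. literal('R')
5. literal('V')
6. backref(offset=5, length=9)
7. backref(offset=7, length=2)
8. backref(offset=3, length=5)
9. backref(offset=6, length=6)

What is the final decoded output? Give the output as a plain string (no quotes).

Token 1: literal('B'). Output: "B"
Token 2: literal('A'). Output: "BA"
Token 3: literal('L'). Output: "BAL"
Token 4: literal('R'). Output: "BALR"
Token 5: literal('V'). Output: "BALRV"
Token 6: backref(off=5, len=9) (overlapping!). Copied 'BALRVBALR' from pos 0. Output: "BALRVBALRVBALR"
Token 7: backref(off=7, len=2). Copied 'LR' from pos 7. Output: "BALRVBALRVBALRLR"
Token 8: backref(off=3, len=5) (overlapping!). Copied 'RLRRL' from pos 13. Output: "BALRVBALRVBALRLRRLRRL"
Token 9: backref(off=6, len=6). Copied 'RRLRRL' from pos 15. Output: "BALRVBALRVBALRLRRLRRLRRLRRL"

Answer: BALRVBALRVBALRLRRLRRLRRLRRL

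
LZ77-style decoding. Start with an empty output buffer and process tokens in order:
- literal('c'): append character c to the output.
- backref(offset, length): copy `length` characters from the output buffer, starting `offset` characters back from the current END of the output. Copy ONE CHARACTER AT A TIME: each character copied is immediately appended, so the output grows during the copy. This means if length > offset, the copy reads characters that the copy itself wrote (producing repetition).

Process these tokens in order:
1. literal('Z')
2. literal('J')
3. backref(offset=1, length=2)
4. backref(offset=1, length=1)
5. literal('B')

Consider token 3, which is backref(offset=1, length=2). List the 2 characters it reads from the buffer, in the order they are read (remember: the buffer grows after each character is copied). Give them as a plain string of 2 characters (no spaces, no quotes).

Answer: JJ

Derivation:
Token 1: literal('Z'). Output: "Z"
Token 2: literal('J'). Output: "ZJ"
Token 3: backref(off=1, len=2). Buffer before: "ZJ" (len 2)
  byte 1: read out[1]='J', append. Buffer now: "ZJJ"
  byte 2: read out[2]='J', append. Buffer now: "ZJJJ"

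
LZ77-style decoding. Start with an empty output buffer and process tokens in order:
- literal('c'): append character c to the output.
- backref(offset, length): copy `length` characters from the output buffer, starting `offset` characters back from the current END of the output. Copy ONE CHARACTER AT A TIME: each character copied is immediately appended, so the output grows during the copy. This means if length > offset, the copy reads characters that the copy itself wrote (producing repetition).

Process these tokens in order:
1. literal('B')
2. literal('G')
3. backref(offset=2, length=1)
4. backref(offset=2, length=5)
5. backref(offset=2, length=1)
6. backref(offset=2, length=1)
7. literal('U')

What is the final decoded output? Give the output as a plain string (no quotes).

Token 1: literal('B'). Output: "B"
Token 2: literal('G'). Output: "BG"
Token 3: backref(off=2, len=1). Copied 'B' from pos 0. Output: "BGB"
Token 4: backref(off=2, len=5) (overlapping!). Copied 'GBGBG' from pos 1. Output: "BGBGBGBG"
Token 5: backref(off=2, len=1). Copied 'B' from pos 6. Output: "BGBGBGBGB"
Token 6: backref(off=2, len=1). Copied 'G' from pos 7. Output: "BGBGBGBGBG"
Token 7: literal('U'). Output: "BGBGBGBGBGU"

Answer: BGBGBGBGBGU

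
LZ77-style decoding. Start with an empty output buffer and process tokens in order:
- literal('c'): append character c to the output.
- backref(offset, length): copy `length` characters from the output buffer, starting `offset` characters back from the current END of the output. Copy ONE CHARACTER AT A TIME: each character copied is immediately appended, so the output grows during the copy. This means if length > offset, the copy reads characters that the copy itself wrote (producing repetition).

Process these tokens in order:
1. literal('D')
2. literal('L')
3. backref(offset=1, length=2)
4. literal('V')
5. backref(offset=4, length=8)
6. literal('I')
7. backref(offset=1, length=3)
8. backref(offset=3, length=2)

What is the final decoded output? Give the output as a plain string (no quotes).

Answer: DLLLVLLLVLLLVIIIIII

Derivation:
Token 1: literal('D'). Output: "D"
Token 2: literal('L'). Output: "DL"
Token 3: backref(off=1, len=2) (overlapping!). Copied 'LL' from pos 1. Output: "DLLL"
Token 4: literal('V'). Output: "DLLLV"
Token 5: backref(off=4, len=8) (overlapping!). Copied 'LLLVLLLV' from pos 1. Output: "DLLLVLLLVLLLV"
Token 6: literal('I'). Output: "DLLLVLLLVLLLVI"
Token 7: backref(off=1, len=3) (overlapping!). Copied 'III' from pos 13. Output: "DLLLVLLLVLLLVIIII"
Token 8: backref(off=3, len=2). Copied 'II' from pos 14. Output: "DLLLVLLLVLLLVIIIIII"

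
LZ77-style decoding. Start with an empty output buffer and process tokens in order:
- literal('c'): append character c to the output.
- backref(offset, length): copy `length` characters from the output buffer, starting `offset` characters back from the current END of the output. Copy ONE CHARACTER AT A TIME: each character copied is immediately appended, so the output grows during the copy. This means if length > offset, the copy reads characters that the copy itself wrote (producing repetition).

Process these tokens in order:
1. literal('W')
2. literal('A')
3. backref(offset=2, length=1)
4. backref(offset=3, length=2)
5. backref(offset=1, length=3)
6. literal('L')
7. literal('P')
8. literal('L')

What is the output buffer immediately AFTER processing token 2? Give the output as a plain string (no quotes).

Answer: WA

Derivation:
Token 1: literal('W'). Output: "W"
Token 2: literal('A'). Output: "WA"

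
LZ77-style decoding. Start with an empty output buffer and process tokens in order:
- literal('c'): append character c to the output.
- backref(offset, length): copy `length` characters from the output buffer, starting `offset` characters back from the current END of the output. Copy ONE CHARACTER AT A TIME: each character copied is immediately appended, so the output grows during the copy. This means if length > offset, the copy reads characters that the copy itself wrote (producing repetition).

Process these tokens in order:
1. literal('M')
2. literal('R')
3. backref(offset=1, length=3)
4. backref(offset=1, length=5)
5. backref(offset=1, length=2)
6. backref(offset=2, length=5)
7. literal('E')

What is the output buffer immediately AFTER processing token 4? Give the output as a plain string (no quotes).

Answer: MRRRRRRRRR

Derivation:
Token 1: literal('M'). Output: "M"
Token 2: literal('R'). Output: "MR"
Token 3: backref(off=1, len=3) (overlapping!). Copied 'RRR' from pos 1. Output: "MRRRR"
Token 4: backref(off=1, len=5) (overlapping!). Copied 'RRRRR' from pos 4. Output: "MRRRRRRRRR"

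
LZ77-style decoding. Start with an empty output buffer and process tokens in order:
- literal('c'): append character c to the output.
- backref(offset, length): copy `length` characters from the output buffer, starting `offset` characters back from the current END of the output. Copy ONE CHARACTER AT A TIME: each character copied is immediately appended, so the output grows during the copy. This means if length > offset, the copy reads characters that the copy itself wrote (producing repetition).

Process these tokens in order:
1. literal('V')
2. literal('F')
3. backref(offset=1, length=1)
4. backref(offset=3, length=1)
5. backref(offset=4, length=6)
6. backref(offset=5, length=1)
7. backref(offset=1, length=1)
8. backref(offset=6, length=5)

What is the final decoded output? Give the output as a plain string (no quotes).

Token 1: literal('V'). Output: "V"
Token 2: literal('F'). Output: "VF"
Token 3: backref(off=1, len=1). Copied 'F' from pos 1. Output: "VFF"
Token 4: backref(off=3, len=1). Copied 'V' from pos 0. Output: "VFFV"
Token 5: backref(off=4, len=6) (overlapping!). Copied 'VFFVVF' from pos 0. Output: "VFFVVFFVVF"
Token 6: backref(off=5, len=1). Copied 'F' from pos 5. Output: "VFFVVFFVVFF"
Token 7: backref(off=1, len=1). Copied 'F' from pos 10. Output: "VFFVVFFVVFFF"
Token 8: backref(off=6, len=5). Copied 'FVVFF' from pos 6. Output: "VFFVVFFVVFFFFVVFF"

Answer: VFFVVFFVVFFFFVVFF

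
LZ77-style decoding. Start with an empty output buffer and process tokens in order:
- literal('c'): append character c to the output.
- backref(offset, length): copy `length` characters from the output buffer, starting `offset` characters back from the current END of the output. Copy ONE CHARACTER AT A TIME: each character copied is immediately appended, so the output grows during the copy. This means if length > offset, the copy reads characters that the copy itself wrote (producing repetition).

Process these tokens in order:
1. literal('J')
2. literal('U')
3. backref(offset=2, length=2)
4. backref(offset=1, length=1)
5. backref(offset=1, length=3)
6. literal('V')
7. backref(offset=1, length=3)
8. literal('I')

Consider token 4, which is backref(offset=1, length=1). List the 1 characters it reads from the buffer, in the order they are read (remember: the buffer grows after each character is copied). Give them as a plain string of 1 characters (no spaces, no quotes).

Token 1: literal('J'). Output: "J"
Token 2: literal('U'). Output: "JU"
Token 3: backref(off=2, len=2). Copied 'JU' from pos 0. Output: "JUJU"
Token 4: backref(off=1, len=1). Buffer before: "JUJU" (len 4)
  byte 1: read out[3]='U', append. Buffer now: "JUJUU"

Answer: U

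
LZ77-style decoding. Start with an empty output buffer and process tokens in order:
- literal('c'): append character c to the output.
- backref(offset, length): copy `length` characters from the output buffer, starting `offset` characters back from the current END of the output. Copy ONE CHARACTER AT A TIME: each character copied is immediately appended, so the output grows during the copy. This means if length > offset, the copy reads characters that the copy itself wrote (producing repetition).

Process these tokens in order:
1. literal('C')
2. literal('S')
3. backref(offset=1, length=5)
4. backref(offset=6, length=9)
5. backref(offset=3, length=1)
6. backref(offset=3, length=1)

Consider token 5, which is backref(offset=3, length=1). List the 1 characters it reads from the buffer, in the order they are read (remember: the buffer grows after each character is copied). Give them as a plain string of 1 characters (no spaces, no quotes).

Token 1: literal('C'). Output: "C"
Token 2: literal('S'). Output: "CS"
Token 3: backref(off=1, len=5) (overlapping!). Copied 'SSSSS' from pos 1. Output: "CSSSSSS"
Token 4: backref(off=6, len=9) (overlapping!). Copied 'SSSSSSSSS' from pos 1. Output: "CSSSSSSSSSSSSSSS"
Token 5: backref(off=3, len=1). Buffer before: "CSSSSSSSSSSSSSSS" (len 16)
  byte 1: read out[13]='S', append. Buffer now: "CSSSSSSSSSSSSSSSS"

Answer: S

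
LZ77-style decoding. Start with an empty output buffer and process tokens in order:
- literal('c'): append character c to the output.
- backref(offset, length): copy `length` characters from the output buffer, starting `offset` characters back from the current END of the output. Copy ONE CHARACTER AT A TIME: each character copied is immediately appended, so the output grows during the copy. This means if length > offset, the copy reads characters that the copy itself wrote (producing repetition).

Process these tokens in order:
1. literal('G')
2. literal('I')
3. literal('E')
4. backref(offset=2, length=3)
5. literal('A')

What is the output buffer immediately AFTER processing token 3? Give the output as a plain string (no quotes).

Answer: GIE

Derivation:
Token 1: literal('G'). Output: "G"
Token 2: literal('I'). Output: "GI"
Token 3: literal('E'). Output: "GIE"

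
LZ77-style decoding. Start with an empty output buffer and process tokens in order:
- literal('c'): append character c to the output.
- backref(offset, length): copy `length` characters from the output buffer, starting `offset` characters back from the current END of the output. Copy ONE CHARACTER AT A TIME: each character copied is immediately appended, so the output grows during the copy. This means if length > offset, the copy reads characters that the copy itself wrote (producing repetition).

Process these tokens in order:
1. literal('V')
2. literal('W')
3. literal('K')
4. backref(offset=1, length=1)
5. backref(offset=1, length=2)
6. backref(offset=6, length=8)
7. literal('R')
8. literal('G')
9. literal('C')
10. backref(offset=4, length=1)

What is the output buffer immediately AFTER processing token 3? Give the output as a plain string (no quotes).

Token 1: literal('V'). Output: "V"
Token 2: literal('W'). Output: "VW"
Token 3: literal('K'). Output: "VWK"

Answer: VWK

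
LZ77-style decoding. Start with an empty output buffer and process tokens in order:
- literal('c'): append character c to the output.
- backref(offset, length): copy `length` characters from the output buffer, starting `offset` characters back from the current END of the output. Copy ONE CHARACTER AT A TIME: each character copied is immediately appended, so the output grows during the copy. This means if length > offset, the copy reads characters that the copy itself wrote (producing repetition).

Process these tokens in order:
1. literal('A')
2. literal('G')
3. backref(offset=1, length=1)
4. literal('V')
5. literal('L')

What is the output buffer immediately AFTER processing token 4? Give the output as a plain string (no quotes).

Answer: AGGV

Derivation:
Token 1: literal('A'). Output: "A"
Token 2: literal('G'). Output: "AG"
Token 3: backref(off=1, len=1). Copied 'G' from pos 1. Output: "AGG"
Token 4: literal('V'). Output: "AGGV"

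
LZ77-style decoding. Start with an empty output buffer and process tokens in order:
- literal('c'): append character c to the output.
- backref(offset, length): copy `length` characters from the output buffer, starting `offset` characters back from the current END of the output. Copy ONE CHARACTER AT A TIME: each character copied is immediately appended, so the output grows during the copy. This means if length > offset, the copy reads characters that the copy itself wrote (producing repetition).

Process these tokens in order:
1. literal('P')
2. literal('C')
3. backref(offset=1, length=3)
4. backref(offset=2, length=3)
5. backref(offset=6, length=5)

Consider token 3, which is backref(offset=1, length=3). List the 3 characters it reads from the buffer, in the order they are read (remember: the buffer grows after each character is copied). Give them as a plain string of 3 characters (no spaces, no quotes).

Answer: CCC

Derivation:
Token 1: literal('P'). Output: "P"
Token 2: literal('C'). Output: "PC"
Token 3: backref(off=1, len=3). Buffer before: "PC" (len 2)
  byte 1: read out[1]='C', append. Buffer now: "PCC"
  byte 2: read out[2]='C', append. Buffer now: "PCCC"
  byte 3: read out[3]='C', append. Buffer now: "PCCCC"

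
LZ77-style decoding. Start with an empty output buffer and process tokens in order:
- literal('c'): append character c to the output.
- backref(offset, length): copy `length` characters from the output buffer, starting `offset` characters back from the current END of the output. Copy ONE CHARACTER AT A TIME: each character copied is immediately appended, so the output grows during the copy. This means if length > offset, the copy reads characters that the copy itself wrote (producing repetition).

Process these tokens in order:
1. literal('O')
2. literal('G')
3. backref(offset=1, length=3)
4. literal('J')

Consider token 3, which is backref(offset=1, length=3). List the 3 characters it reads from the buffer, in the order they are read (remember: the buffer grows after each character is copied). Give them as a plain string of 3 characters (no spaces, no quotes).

Token 1: literal('O'). Output: "O"
Token 2: literal('G'). Output: "OG"
Token 3: backref(off=1, len=3). Buffer before: "OG" (len 2)
  byte 1: read out[1]='G', append. Buffer now: "OGG"
  byte 2: read out[2]='G', append. Buffer now: "OGGG"
  byte 3: read out[3]='G', append. Buffer now: "OGGGG"

Answer: GGG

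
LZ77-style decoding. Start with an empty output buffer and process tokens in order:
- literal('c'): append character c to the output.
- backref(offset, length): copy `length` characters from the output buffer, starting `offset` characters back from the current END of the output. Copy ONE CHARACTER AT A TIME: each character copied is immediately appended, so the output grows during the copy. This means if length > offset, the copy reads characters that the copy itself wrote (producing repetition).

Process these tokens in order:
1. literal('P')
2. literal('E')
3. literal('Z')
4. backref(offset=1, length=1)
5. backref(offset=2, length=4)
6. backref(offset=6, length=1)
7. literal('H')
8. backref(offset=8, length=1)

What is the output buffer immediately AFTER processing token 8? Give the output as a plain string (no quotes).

Answer: PEZZZZZZZHZ

Derivation:
Token 1: literal('P'). Output: "P"
Token 2: literal('E'). Output: "PE"
Token 3: literal('Z'). Output: "PEZ"
Token 4: backref(off=1, len=1). Copied 'Z' from pos 2. Output: "PEZZ"
Token 5: backref(off=2, len=4) (overlapping!). Copied 'ZZZZ' from pos 2. Output: "PEZZZZZZ"
Token 6: backref(off=6, len=1). Copied 'Z' from pos 2. Output: "PEZZZZZZZ"
Token 7: literal('H'). Output: "PEZZZZZZZH"
Token 8: backref(off=8, len=1). Copied 'Z' from pos 2. Output: "PEZZZZZZZHZ"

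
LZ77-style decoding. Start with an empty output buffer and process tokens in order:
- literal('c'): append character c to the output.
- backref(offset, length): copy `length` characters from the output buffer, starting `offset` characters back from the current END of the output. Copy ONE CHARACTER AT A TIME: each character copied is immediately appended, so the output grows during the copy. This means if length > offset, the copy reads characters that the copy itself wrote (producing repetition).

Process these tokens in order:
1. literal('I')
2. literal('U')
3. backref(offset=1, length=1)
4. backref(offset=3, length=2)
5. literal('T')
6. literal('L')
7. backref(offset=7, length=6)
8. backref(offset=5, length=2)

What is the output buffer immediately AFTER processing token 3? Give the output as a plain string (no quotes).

Token 1: literal('I'). Output: "I"
Token 2: literal('U'). Output: "IU"
Token 3: backref(off=1, len=1). Copied 'U' from pos 1. Output: "IUU"

Answer: IUU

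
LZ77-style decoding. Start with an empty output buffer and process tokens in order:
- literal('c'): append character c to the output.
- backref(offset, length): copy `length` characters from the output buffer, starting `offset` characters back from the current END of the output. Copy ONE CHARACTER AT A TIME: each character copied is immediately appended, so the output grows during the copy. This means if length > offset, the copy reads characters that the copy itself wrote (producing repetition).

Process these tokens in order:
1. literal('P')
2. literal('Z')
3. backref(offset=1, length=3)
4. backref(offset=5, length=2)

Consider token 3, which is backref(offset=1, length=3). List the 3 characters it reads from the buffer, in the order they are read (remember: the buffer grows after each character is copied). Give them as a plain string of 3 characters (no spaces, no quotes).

Token 1: literal('P'). Output: "P"
Token 2: literal('Z'). Output: "PZ"
Token 3: backref(off=1, len=3). Buffer before: "PZ" (len 2)
  byte 1: read out[1]='Z', append. Buffer now: "PZZ"
  byte 2: read out[2]='Z', append. Buffer now: "PZZZ"
  byte 3: read out[3]='Z', append. Buffer now: "PZZZZ"

Answer: ZZZ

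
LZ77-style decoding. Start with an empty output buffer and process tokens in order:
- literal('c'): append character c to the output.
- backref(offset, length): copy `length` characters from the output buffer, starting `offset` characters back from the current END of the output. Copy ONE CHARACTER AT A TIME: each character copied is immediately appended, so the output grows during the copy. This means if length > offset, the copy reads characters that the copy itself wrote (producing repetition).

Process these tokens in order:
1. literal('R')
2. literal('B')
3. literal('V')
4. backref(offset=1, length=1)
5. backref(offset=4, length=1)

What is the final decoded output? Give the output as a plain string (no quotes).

Answer: RBVVR

Derivation:
Token 1: literal('R'). Output: "R"
Token 2: literal('B'). Output: "RB"
Token 3: literal('V'). Output: "RBV"
Token 4: backref(off=1, len=1). Copied 'V' from pos 2. Output: "RBVV"
Token 5: backref(off=4, len=1). Copied 'R' from pos 0. Output: "RBVVR"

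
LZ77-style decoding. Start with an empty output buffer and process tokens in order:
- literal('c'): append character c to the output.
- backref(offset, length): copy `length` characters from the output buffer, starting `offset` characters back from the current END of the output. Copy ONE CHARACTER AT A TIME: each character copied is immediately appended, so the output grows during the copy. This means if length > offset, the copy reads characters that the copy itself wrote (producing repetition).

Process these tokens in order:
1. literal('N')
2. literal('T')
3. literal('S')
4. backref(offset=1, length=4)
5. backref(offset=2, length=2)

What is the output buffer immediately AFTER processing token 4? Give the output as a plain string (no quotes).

Token 1: literal('N'). Output: "N"
Token 2: literal('T'). Output: "NT"
Token 3: literal('S'). Output: "NTS"
Token 4: backref(off=1, len=4) (overlapping!). Copied 'SSSS' from pos 2. Output: "NTSSSSS"

Answer: NTSSSSS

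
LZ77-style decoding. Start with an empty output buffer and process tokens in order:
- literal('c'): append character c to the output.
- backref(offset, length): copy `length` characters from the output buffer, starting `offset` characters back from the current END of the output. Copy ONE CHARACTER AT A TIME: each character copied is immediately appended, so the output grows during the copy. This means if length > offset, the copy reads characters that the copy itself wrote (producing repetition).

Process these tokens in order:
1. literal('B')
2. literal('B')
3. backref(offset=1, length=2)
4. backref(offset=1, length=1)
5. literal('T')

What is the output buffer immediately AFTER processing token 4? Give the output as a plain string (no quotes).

Token 1: literal('B'). Output: "B"
Token 2: literal('B'). Output: "BB"
Token 3: backref(off=1, len=2) (overlapping!). Copied 'BB' from pos 1. Output: "BBBB"
Token 4: backref(off=1, len=1). Copied 'B' from pos 3. Output: "BBBBB"

Answer: BBBBB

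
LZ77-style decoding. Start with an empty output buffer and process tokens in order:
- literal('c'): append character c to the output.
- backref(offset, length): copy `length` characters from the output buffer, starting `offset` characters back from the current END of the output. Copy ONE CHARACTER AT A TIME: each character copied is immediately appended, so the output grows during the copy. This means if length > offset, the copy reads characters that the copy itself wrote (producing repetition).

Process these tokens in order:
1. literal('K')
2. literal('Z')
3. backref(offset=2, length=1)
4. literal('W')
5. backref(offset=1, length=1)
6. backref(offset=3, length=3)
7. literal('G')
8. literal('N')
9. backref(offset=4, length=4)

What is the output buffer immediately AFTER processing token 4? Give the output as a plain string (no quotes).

Answer: KZKW

Derivation:
Token 1: literal('K'). Output: "K"
Token 2: literal('Z'). Output: "KZ"
Token 3: backref(off=2, len=1). Copied 'K' from pos 0. Output: "KZK"
Token 4: literal('W'). Output: "KZKW"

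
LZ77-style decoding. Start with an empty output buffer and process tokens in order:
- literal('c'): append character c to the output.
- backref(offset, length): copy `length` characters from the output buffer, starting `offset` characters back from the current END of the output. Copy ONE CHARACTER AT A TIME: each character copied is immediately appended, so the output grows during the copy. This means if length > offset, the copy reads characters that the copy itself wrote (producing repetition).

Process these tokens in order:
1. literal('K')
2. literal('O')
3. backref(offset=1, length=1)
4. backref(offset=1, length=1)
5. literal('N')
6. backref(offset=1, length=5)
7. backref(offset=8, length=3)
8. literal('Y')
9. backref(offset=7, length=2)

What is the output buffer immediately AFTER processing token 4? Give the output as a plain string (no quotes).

Answer: KOOO

Derivation:
Token 1: literal('K'). Output: "K"
Token 2: literal('O'). Output: "KO"
Token 3: backref(off=1, len=1). Copied 'O' from pos 1. Output: "KOO"
Token 4: backref(off=1, len=1). Copied 'O' from pos 2. Output: "KOOO"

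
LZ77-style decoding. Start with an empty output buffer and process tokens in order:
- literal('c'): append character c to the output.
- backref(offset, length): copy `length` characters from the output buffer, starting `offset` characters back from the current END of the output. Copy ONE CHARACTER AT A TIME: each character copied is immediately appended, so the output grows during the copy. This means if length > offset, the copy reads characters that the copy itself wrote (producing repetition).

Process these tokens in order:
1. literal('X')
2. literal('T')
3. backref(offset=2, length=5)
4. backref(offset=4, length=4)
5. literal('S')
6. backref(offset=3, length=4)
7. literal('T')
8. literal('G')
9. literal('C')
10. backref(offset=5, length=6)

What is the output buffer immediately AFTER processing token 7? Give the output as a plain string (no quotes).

Answer: XTXTXTXTXTXSTXSTT

Derivation:
Token 1: literal('X'). Output: "X"
Token 2: literal('T'). Output: "XT"
Token 3: backref(off=2, len=5) (overlapping!). Copied 'XTXTX' from pos 0. Output: "XTXTXTX"
Token 4: backref(off=4, len=4). Copied 'TXTX' from pos 3. Output: "XTXTXTXTXTX"
Token 5: literal('S'). Output: "XTXTXTXTXTXS"
Token 6: backref(off=3, len=4) (overlapping!). Copied 'TXST' from pos 9. Output: "XTXTXTXTXTXSTXST"
Token 7: literal('T'). Output: "XTXTXTXTXTXSTXSTT"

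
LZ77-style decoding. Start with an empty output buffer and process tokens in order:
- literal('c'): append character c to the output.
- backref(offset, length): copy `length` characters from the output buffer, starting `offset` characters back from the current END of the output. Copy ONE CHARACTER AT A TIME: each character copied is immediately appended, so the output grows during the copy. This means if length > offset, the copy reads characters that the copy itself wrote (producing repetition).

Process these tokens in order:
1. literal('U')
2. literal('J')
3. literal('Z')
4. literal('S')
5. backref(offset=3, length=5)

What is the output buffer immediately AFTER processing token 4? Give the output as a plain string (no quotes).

Answer: UJZS

Derivation:
Token 1: literal('U'). Output: "U"
Token 2: literal('J'). Output: "UJ"
Token 3: literal('Z'). Output: "UJZ"
Token 4: literal('S'). Output: "UJZS"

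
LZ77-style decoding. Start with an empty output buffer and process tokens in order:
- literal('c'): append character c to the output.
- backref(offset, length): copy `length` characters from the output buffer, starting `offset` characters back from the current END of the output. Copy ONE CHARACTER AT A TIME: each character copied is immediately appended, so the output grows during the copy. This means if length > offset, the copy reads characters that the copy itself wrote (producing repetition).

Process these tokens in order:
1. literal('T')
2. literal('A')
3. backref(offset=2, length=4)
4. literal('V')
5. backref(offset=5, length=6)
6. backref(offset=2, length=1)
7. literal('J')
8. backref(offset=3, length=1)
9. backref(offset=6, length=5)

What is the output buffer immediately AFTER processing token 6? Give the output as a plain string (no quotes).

Token 1: literal('T'). Output: "T"
Token 2: literal('A'). Output: "TA"
Token 3: backref(off=2, len=4) (overlapping!). Copied 'TATA' from pos 0. Output: "TATATA"
Token 4: literal('V'). Output: "TATATAV"
Token 5: backref(off=5, len=6) (overlapping!). Copied 'TATAVT' from pos 2. Output: "TATATAVTATAVT"
Token 6: backref(off=2, len=1). Copied 'V' from pos 11. Output: "TATATAVTATAVTV"

Answer: TATATAVTATAVTV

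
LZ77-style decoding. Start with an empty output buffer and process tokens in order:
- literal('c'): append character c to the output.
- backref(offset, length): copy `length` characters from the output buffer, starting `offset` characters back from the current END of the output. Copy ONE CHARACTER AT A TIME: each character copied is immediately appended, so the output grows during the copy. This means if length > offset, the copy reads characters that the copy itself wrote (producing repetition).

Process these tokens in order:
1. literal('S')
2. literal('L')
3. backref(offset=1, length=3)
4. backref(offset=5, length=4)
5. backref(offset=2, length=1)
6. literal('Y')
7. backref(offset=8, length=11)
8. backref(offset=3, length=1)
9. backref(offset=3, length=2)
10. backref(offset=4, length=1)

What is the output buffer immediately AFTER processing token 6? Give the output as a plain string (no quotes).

Answer: SLLLLSLLLLY

Derivation:
Token 1: literal('S'). Output: "S"
Token 2: literal('L'). Output: "SL"
Token 3: backref(off=1, len=3) (overlapping!). Copied 'LLL' from pos 1. Output: "SLLLL"
Token 4: backref(off=5, len=4). Copied 'SLLL' from pos 0. Output: "SLLLLSLLL"
Token 5: backref(off=2, len=1). Copied 'L' from pos 7. Output: "SLLLLSLLLL"
Token 6: literal('Y'). Output: "SLLLLSLLLLY"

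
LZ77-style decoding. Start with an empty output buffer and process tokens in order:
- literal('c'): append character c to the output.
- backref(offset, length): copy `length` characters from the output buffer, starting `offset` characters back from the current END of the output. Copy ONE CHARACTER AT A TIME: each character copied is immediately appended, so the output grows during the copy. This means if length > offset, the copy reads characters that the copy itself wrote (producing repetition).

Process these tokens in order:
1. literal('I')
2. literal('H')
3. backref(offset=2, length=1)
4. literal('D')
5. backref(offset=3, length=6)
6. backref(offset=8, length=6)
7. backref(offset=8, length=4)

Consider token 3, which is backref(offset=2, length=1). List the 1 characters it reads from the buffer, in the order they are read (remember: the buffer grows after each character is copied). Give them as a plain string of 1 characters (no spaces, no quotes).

Token 1: literal('I'). Output: "I"
Token 2: literal('H'). Output: "IH"
Token 3: backref(off=2, len=1). Buffer before: "IH" (len 2)
  byte 1: read out[0]='I', append. Buffer now: "IHI"

Answer: I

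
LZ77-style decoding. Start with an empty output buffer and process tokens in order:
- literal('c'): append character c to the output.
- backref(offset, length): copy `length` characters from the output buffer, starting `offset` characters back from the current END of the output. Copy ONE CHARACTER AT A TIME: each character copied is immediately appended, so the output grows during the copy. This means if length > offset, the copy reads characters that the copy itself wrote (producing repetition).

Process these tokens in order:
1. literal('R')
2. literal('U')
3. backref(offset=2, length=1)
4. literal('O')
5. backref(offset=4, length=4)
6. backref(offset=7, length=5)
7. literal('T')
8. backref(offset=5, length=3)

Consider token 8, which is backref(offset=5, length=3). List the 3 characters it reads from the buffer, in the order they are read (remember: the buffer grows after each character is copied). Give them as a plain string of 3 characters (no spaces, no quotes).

Token 1: literal('R'). Output: "R"
Token 2: literal('U'). Output: "RU"
Token 3: backref(off=2, len=1). Copied 'R' from pos 0. Output: "RUR"
Token 4: literal('O'). Output: "RURO"
Token 5: backref(off=4, len=4). Copied 'RURO' from pos 0. Output: "RURORURO"
Token 6: backref(off=7, len=5). Copied 'URORU' from pos 1. Output: "RURORUROURORU"
Token 7: literal('T'). Output: "RURORUROURORUT"
Token 8: backref(off=5, len=3). Buffer before: "RURORUROURORUT" (len 14)
  byte 1: read out[9]='R', append. Buffer now: "RURORUROURORUTR"
  byte 2: read out[10]='O', append. Buffer now: "RURORUROURORUTRO"
  byte 3: read out[11]='R', append. Buffer now: "RURORUROURORUTROR"

Answer: ROR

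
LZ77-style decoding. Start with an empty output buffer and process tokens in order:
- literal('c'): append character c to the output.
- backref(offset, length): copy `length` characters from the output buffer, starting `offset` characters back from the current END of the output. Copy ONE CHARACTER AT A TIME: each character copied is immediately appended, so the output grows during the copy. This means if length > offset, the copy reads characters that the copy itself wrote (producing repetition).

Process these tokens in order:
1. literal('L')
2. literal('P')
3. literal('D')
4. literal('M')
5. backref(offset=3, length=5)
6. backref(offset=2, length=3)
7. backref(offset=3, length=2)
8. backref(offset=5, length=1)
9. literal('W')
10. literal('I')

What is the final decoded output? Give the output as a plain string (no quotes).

Answer: LPDMPDMPDPDPPDPWI

Derivation:
Token 1: literal('L'). Output: "L"
Token 2: literal('P'). Output: "LP"
Token 3: literal('D'). Output: "LPD"
Token 4: literal('M'). Output: "LPDM"
Token 5: backref(off=3, len=5) (overlapping!). Copied 'PDMPD' from pos 1. Output: "LPDMPDMPD"
Token 6: backref(off=2, len=3) (overlapping!). Copied 'PDP' from pos 7. Output: "LPDMPDMPDPDP"
Token 7: backref(off=3, len=2). Copied 'PD' from pos 9. Output: "LPDMPDMPDPDPPD"
Token 8: backref(off=5, len=1). Copied 'P' from pos 9. Output: "LPDMPDMPDPDPPDP"
Token 9: literal('W'). Output: "LPDMPDMPDPDPPDPW"
Token 10: literal('I'). Output: "LPDMPDMPDPDPPDPWI"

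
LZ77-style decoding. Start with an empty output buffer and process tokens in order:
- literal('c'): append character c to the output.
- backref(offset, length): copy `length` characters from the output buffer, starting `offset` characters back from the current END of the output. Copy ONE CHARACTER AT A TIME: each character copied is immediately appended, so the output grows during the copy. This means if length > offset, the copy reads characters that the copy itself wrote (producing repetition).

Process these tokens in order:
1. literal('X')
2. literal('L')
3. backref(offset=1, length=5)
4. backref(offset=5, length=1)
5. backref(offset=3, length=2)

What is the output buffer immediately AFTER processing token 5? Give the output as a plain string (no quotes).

Token 1: literal('X'). Output: "X"
Token 2: literal('L'). Output: "XL"
Token 3: backref(off=1, len=5) (overlapping!). Copied 'LLLLL' from pos 1. Output: "XLLLLLL"
Token 4: backref(off=5, len=1). Copied 'L' from pos 2. Output: "XLLLLLLL"
Token 5: backref(off=3, len=2). Copied 'LL' from pos 5. Output: "XLLLLLLLLL"

Answer: XLLLLLLLLL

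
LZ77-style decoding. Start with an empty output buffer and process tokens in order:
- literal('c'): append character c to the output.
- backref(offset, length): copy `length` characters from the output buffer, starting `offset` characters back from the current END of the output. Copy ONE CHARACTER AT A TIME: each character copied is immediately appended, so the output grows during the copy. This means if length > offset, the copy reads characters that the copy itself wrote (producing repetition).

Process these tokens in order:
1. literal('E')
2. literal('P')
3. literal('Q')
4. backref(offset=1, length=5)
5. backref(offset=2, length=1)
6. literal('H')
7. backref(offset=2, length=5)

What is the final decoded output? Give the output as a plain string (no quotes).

Answer: EPQQQQQQQHQHQHQ

Derivation:
Token 1: literal('E'). Output: "E"
Token 2: literal('P'). Output: "EP"
Token 3: literal('Q'). Output: "EPQ"
Token 4: backref(off=1, len=5) (overlapping!). Copied 'QQQQQ' from pos 2. Output: "EPQQQQQQ"
Token 5: backref(off=2, len=1). Copied 'Q' from pos 6. Output: "EPQQQQQQQ"
Token 6: literal('H'). Output: "EPQQQQQQQH"
Token 7: backref(off=2, len=5) (overlapping!). Copied 'QHQHQ' from pos 8. Output: "EPQQQQQQQHQHQHQ"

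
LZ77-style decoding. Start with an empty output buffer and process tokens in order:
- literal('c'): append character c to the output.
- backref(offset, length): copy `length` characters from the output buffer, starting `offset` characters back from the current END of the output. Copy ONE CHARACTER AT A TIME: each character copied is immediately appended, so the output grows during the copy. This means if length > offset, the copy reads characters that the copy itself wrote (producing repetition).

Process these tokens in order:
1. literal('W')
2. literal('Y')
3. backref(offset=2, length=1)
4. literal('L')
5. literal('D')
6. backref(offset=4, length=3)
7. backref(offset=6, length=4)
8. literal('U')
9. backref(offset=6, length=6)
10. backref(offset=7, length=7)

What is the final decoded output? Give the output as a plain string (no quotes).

Token 1: literal('W'). Output: "W"
Token 2: literal('Y'). Output: "WY"
Token 3: backref(off=2, len=1). Copied 'W' from pos 0. Output: "WYW"
Token 4: literal('L'). Output: "WYWL"
Token 5: literal('D'). Output: "WYWLD"
Token 6: backref(off=4, len=3). Copied 'YWL' from pos 1. Output: "WYWLDYWL"
Token 7: backref(off=6, len=4). Copied 'WLDY' from pos 2. Output: "WYWLDYWLWLDY"
Token 8: literal('U'). Output: "WYWLDYWLWLDYU"
Token 9: backref(off=6, len=6). Copied 'LWLDYU' from pos 7. Output: "WYWLDYWLWLDYULWLDYU"
Token 10: backref(off=7, len=7). Copied 'ULWLDYU' from pos 12. Output: "WYWLDYWLWLDYULWLDYUULWLDYU"

Answer: WYWLDYWLWLDYULWLDYUULWLDYU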